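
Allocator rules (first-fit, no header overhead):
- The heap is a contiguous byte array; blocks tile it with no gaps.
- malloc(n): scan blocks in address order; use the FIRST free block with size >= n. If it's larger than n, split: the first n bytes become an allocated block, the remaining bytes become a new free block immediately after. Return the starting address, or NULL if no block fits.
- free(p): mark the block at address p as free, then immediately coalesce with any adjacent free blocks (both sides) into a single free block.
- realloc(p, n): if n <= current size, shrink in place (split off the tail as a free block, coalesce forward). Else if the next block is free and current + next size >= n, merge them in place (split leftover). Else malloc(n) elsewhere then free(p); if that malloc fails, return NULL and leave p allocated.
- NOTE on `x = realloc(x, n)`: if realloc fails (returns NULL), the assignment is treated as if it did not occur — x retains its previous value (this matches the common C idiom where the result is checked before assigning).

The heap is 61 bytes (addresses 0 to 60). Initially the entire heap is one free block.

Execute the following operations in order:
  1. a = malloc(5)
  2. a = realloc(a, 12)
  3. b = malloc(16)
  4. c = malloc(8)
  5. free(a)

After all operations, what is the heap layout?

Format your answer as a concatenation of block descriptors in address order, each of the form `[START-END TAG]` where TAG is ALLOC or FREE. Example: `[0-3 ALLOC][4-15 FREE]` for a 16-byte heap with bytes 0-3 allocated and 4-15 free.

Answer: [0-11 FREE][12-27 ALLOC][28-35 ALLOC][36-60 FREE]

Derivation:
Op 1: a = malloc(5) -> a = 0; heap: [0-4 ALLOC][5-60 FREE]
Op 2: a = realloc(a, 12) -> a = 0; heap: [0-11 ALLOC][12-60 FREE]
Op 3: b = malloc(16) -> b = 12; heap: [0-11 ALLOC][12-27 ALLOC][28-60 FREE]
Op 4: c = malloc(8) -> c = 28; heap: [0-11 ALLOC][12-27 ALLOC][28-35 ALLOC][36-60 FREE]
Op 5: free(a) -> (freed a); heap: [0-11 FREE][12-27 ALLOC][28-35 ALLOC][36-60 FREE]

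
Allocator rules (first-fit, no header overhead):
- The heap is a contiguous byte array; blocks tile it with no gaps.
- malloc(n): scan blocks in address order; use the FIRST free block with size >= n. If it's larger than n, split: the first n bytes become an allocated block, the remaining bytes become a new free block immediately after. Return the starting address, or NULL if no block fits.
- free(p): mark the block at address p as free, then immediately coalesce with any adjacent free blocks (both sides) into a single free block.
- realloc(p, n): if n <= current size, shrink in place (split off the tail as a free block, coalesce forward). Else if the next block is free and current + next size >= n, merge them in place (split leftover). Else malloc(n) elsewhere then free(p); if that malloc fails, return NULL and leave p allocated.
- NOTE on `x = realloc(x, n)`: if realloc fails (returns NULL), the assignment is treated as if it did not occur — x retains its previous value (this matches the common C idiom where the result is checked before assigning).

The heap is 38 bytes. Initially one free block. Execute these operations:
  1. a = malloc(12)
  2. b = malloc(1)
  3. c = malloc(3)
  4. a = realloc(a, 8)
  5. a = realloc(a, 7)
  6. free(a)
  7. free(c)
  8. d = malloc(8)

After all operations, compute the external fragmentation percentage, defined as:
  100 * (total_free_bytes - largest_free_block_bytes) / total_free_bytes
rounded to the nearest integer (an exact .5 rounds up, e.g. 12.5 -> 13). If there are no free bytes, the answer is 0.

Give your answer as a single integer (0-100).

Answer: 14

Derivation:
Op 1: a = malloc(12) -> a = 0; heap: [0-11 ALLOC][12-37 FREE]
Op 2: b = malloc(1) -> b = 12; heap: [0-11 ALLOC][12-12 ALLOC][13-37 FREE]
Op 3: c = malloc(3) -> c = 13; heap: [0-11 ALLOC][12-12 ALLOC][13-15 ALLOC][16-37 FREE]
Op 4: a = realloc(a, 8) -> a = 0; heap: [0-7 ALLOC][8-11 FREE][12-12 ALLOC][13-15 ALLOC][16-37 FREE]
Op 5: a = realloc(a, 7) -> a = 0; heap: [0-6 ALLOC][7-11 FREE][12-12 ALLOC][13-15 ALLOC][16-37 FREE]
Op 6: free(a) -> (freed a); heap: [0-11 FREE][12-12 ALLOC][13-15 ALLOC][16-37 FREE]
Op 7: free(c) -> (freed c); heap: [0-11 FREE][12-12 ALLOC][13-37 FREE]
Op 8: d = malloc(8) -> d = 0; heap: [0-7 ALLOC][8-11 FREE][12-12 ALLOC][13-37 FREE]
Free blocks: [4 25] total_free=29 largest=25 -> 100*(29-25)/29 = 400/29 ≈ 13.793 -> rounds to 14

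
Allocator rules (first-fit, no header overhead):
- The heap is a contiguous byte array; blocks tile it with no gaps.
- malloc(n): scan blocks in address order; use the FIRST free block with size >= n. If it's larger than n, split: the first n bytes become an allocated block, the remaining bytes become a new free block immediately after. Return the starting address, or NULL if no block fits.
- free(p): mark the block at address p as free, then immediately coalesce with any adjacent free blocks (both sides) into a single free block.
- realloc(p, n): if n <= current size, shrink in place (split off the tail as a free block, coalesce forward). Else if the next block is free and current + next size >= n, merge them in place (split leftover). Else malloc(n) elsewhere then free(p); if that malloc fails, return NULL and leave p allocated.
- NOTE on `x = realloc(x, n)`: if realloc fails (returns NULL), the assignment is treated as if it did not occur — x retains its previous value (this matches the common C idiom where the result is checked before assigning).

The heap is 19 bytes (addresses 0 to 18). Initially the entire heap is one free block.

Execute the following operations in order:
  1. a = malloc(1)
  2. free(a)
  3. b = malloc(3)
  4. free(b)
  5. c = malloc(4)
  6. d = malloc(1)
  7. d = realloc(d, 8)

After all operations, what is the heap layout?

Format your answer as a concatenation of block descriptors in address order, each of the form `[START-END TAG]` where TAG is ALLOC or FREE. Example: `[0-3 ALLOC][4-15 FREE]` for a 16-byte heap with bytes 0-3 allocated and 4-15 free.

Op 1: a = malloc(1) -> a = 0; heap: [0-0 ALLOC][1-18 FREE]
Op 2: free(a) -> (freed a); heap: [0-18 FREE]
Op 3: b = malloc(3) -> b = 0; heap: [0-2 ALLOC][3-18 FREE]
Op 4: free(b) -> (freed b); heap: [0-18 FREE]
Op 5: c = malloc(4) -> c = 0; heap: [0-3 ALLOC][4-18 FREE]
Op 6: d = malloc(1) -> d = 4; heap: [0-3 ALLOC][4-4 ALLOC][5-18 FREE]
Op 7: d = realloc(d, 8) -> d = 4; heap: [0-3 ALLOC][4-11 ALLOC][12-18 FREE]

Answer: [0-3 ALLOC][4-11 ALLOC][12-18 FREE]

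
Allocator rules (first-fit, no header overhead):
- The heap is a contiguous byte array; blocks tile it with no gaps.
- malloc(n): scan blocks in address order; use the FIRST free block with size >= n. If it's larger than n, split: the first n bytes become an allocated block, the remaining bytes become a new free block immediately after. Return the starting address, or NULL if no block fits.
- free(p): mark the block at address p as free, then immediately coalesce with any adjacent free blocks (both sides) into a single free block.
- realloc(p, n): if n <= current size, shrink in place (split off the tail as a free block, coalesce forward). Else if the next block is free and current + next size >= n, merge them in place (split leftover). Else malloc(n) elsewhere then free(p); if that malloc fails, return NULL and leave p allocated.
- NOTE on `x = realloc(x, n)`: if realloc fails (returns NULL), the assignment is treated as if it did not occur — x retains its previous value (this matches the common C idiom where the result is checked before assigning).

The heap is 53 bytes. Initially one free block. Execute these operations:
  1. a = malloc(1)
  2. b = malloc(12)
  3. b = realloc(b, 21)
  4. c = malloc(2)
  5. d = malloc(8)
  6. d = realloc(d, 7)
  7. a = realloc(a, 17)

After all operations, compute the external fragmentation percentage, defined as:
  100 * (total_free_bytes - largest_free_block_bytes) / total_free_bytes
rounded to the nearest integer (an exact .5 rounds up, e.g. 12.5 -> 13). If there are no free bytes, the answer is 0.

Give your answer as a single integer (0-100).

Op 1: a = malloc(1) -> a = 0; heap: [0-0 ALLOC][1-52 FREE]
Op 2: b = malloc(12) -> b = 1; heap: [0-0 ALLOC][1-12 ALLOC][13-52 FREE]
Op 3: b = realloc(b, 21) -> b = 1; heap: [0-0 ALLOC][1-21 ALLOC][22-52 FREE]
Op 4: c = malloc(2) -> c = 22; heap: [0-0 ALLOC][1-21 ALLOC][22-23 ALLOC][24-52 FREE]
Op 5: d = malloc(8) -> d = 24; heap: [0-0 ALLOC][1-21 ALLOC][22-23 ALLOC][24-31 ALLOC][32-52 FREE]
Op 6: d = realloc(d, 7) -> d = 24; heap: [0-0 ALLOC][1-21 ALLOC][22-23 ALLOC][24-30 ALLOC][31-52 FREE]
Op 7: a = realloc(a, 17) -> a = 31; heap: [0-0 FREE][1-21 ALLOC][22-23 ALLOC][24-30 ALLOC][31-47 ALLOC][48-52 FREE]
Free blocks: [1 5] total_free=6 largest=5 -> 100*(6-5)/6 = 100/6 ≈ 16.667 -> rounds to 17

Answer: 17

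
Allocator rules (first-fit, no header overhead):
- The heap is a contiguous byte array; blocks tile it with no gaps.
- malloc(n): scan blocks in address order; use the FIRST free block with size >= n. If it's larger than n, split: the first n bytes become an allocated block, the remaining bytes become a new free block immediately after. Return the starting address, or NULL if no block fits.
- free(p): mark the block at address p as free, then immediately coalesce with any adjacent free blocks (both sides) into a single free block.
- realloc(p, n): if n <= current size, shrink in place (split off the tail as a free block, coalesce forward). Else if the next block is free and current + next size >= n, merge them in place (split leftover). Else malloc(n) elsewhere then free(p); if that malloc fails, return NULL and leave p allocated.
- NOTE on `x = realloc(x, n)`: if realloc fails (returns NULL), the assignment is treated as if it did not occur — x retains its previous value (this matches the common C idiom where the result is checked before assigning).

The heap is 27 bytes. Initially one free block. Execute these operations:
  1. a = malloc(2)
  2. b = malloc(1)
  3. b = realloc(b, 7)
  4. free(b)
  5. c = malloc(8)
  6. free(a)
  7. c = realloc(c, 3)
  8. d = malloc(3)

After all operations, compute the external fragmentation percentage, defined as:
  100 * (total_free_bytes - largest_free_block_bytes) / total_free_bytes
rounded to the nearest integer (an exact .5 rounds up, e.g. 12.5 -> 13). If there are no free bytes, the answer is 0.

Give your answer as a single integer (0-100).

Op 1: a = malloc(2) -> a = 0; heap: [0-1 ALLOC][2-26 FREE]
Op 2: b = malloc(1) -> b = 2; heap: [0-1 ALLOC][2-2 ALLOC][3-26 FREE]
Op 3: b = realloc(b, 7) -> b = 2; heap: [0-1 ALLOC][2-8 ALLOC][9-26 FREE]
Op 4: free(b) -> (freed b); heap: [0-1 ALLOC][2-26 FREE]
Op 5: c = malloc(8) -> c = 2; heap: [0-1 ALLOC][2-9 ALLOC][10-26 FREE]
Op 6: free(a) -> (freed a); heap: [0-1 FREE][2-9 ALLOC][10-26 FREE]
Op 7: c = realloc(c, 3) -> c = 2; heap: [0-1 FREE][2-4 ALLOC][5-26 FREE]
Op 8: d = malloc(3) -> d = 5; heap: [0-1 FREE][2-4 ALLOC][5-7 ALLOC][8-26 FREE]
Free blocks: [2 19] total_free=21 largest=19 -> 100*(21-19)/21 = 200/21 ≈ 9.524 -> rounds to 10

Answer: 10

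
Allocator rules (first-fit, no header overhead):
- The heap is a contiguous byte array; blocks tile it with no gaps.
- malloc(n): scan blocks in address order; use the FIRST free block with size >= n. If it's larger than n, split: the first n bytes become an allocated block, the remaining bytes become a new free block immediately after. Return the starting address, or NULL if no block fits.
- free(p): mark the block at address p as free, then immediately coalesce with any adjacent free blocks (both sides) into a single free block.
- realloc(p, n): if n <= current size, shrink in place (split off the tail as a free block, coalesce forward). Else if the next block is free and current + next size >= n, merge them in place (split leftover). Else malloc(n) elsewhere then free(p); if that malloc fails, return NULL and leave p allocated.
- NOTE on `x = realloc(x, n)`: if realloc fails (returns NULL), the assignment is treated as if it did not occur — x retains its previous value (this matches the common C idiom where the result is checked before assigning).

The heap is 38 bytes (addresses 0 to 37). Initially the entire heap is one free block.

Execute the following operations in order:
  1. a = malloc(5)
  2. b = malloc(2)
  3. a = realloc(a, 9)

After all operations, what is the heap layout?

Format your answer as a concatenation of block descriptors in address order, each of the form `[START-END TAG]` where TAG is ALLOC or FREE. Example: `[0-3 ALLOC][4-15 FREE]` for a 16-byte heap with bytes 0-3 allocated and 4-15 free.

Answer: [0-4 FREE][5-6 ALLOC][7-15 ALLOC][16-37 FREE]

Derivation:
Op 1: a = malloc(5) -> a = 0; heap: [0-4 ALLOC][5-37 FREE]
Op 2: b = malloc(2) -> b = 5; heap: [0-4 ALLOC][5-6 ALLOC][7-37 FREE]
Op 3: a = realloc(a, 9) -> a = 7; heap: [0-4 FREE][5-6 ALLOC][7-15 ALLOC][16-37 FREE]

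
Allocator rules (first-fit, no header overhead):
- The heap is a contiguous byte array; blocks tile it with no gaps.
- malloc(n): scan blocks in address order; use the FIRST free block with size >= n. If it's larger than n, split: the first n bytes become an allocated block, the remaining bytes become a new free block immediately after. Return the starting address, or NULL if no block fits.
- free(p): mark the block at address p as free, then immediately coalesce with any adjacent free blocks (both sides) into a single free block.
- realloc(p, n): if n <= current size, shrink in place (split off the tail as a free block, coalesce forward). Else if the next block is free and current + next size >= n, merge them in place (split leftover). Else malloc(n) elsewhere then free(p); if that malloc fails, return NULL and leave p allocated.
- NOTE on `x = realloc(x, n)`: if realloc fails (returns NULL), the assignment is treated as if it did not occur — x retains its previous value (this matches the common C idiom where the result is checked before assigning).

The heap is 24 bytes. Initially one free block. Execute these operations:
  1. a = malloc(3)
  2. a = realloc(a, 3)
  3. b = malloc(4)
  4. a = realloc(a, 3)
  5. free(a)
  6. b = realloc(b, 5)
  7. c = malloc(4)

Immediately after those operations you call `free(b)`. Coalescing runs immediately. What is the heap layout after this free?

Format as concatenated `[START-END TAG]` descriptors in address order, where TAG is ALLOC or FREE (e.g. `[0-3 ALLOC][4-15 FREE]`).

Answer: [0-7 FREE][8-11 ALLOC][12-23 FREE]

Derivation:
Op 1: a = malloc(3) -> a = 0; heap: [0-2 ALLOC][3-23 FREE]
Op 2: a = realloc(a, 3) -> a = 0; heap: [0-2 ALLOC][3-23 FREE]
Op 3: b = malloc(4) -> b = 3; heap: [0-2 ALLOC][3-6 ALLOC][7-23 FREE]
Op 4: a = realloc(a, 3) -> a = 0; heap: [0-2 ALLOC][3-6 ALLOC][7-23 FREE]
Op 5: free(a) -> (freed a); heap: [0-2 FREE][3-6 ALLOC][7-23 FREE]
Op 6: b = realloc(b, 5) -> b = 3; heap: [0-2 FREE][3-7 ALLOC][8-23 FREE]
Op 7: c = malloc(4) -> c = 8; heap: [0-2 FREE][3-7 ALLOC][8-11 ALLOC][12-23 FREE]
free(b): b = 3 -> block [3-7 ALLOC]; mark free, coalesce with adjacent free neighbors -> [0-7 FREE][8-11 ALLOC][12-23 FREE]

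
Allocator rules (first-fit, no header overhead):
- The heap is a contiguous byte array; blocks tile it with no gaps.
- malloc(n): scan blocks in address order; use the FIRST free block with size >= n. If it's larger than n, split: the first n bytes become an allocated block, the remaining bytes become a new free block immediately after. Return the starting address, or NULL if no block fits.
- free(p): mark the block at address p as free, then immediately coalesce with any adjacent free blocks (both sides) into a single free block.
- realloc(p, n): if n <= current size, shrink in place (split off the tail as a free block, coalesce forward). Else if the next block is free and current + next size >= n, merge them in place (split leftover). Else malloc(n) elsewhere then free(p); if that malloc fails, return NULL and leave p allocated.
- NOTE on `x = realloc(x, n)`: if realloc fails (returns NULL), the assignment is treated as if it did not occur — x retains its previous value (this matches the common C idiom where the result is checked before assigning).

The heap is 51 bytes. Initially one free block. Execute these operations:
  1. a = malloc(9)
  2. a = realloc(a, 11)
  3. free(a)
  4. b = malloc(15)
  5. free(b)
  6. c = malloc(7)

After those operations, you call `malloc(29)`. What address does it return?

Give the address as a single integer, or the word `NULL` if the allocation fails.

Op 1: a = malloc(9) -> a = 0; heap: [0-8 ALLOC][9-50 FREE]
Op 2: a = realloc(a, 11) -> a = 0; heap: [0-10 ALLOC][11-50 FREE]
Op 3: free(a) -> (freed a); heap: [0-50 FREE]
Op 4: b = malloc(15) -> b = 0; heap: [0-14 ALLOC][15-50 FREE]
Op 5: free(b) -> (freed b); heap: [0-50 FREE]
Op 6: c = malloc(7) -> c = 0; heap: [0-6 ALLOC][7-50 FREE]
malloc(29): first-fit scan over [0-6 ALLOC][7-50 FREE] -> 7

Answer: 7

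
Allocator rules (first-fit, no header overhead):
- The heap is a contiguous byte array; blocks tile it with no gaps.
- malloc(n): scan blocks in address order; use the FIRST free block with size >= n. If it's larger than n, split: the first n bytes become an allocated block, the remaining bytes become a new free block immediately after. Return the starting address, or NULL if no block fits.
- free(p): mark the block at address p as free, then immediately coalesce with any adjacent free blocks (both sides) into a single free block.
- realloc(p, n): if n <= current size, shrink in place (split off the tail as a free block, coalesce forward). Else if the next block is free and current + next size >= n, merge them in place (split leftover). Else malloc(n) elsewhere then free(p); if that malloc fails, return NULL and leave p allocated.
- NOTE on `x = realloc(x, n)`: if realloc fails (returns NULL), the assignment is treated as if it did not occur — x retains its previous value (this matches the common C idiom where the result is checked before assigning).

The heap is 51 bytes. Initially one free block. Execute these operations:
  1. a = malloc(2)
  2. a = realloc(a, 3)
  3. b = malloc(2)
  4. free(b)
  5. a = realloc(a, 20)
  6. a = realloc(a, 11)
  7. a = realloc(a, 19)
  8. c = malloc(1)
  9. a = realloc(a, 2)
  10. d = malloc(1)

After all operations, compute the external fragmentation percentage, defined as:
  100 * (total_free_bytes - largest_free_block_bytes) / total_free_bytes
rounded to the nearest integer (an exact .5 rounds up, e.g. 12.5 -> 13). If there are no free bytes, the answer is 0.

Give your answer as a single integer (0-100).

Answer: 34

Derivation:
Op 1: a = malloc(2) -> a = 0; heap: [0-1 ALLOC][2-50 FREE]
Op 2: a = realloc(a, 3) -> a = 0; heap: [0-2 ALLOC][3-50 FREE]
Op 3: b = malloc(2) -> b = 3; heap: [0-2 ALLOC][3-4 ALLOC][5-50 FREE]
Op 4: free(b) -> (freed b); heap: [0-2 ALLOC][3-50 FREE]
Op 5: a = realloc(a, 20) -> a = 0; heap: [0-19 ALLOC][20-50 FREE]
Op 6: a = realloc(a, 11) -> a = 0; heap: [0-10 ALLOC][11-50 FREE]
Op 7: a = realloc(a, 19) -> a = 0; heap: [0-18 ALLOC][19-50 FREE]
Op 8: c = malloc(1) -> c = 19; heap: [0-18 ALLOC][19-19 ALLOC][20-50 FREE]
Op 9: a = realloc(a, 2) -> a = 0; heap: [0-1 ALLOC][2-18 FREE][19-19 ALLOC][20-50 FREE]
Op 10: d = malloc(1) -> d = 2; heap: [0-1 ALLOC][2-2 ALLOC][3-18 FREE][19-19 ALLOC][20-50 FREE]
Free blocks: [16 31] total_free=47 largest=31 -> 100*(47-31)/47 = 1600/47 ≈ 34.043 -> rounds to 34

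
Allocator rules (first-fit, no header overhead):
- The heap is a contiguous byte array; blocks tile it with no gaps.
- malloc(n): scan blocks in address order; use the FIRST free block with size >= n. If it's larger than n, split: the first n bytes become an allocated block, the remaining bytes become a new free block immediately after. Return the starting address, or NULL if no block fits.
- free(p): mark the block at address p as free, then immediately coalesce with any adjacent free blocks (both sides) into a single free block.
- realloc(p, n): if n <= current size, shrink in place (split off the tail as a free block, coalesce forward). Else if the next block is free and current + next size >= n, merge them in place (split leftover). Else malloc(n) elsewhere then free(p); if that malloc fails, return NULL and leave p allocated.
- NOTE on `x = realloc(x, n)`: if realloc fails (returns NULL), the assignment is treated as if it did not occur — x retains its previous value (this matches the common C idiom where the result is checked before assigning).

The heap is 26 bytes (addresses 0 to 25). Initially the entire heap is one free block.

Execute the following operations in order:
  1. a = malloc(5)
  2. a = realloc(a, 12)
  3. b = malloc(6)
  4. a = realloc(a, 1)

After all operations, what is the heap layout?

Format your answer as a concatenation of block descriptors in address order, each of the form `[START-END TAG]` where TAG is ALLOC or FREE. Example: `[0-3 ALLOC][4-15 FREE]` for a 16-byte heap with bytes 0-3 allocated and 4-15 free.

Answer: [0-0 ALLOC][1-11 FREE][12-17 ALLOC][18-25 FREE]

Derivation:
Op 1: a = malloc(5) -> a = 0; heap: [0-4 ALLOC][5-25 FREE]
Op 2: a = realloc(a, 12) -> a = 0; heap: [0-11 ALLOC][12-25 FREE]
Op 3: b = malloc(6) -> b = 12; heap: [0-11 ALLOC][12-17 ALLOC][18-25 FREE]
Op 4: a = realloc(a, 1) -> a = 0; heap: [0-0 ALLOC][1-11 FREE][12-17 ALLOC][18-25 FREE]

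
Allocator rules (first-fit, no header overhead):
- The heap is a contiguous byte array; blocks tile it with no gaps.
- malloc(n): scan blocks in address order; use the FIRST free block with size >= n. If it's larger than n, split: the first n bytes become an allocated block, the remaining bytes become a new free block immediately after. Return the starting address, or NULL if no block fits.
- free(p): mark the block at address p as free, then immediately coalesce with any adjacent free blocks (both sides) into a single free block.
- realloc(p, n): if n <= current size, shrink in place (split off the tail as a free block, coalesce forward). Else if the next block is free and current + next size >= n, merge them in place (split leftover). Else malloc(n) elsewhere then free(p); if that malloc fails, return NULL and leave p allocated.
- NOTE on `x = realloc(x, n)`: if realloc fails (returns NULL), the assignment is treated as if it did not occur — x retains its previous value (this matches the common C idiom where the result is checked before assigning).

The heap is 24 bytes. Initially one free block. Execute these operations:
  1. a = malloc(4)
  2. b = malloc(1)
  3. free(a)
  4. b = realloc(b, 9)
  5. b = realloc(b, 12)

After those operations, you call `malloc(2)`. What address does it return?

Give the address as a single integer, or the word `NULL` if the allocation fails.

Op 1: a = malloc(4) -> a = 0; heap: [0-3 ALLOC][4-23 FREE]
Op 2: b = malloc(1) -> b = 4; heap: [0-3 ALLOC][4-4 ALLOC][5-23 FREE]
Op 3: free(a) -> (freed a); heap: [0-3 FREE][4-4 ALLOC][5-23 FREE]
Op 4: b = realloc(b, 9) -> b = 4; heap: [0-3 FREE][4-12 ALLOC][13-23 FREE]
Op 5: b = realloc(b, 12) -> b = 4; heap: [0-3 FREE][4-15 ALLOC][16-23 FREE]
malloc(2): first-fit scan over [0-3 FREE][4-15 ALLOC][16-23 FREE] -> 0

Answer: 0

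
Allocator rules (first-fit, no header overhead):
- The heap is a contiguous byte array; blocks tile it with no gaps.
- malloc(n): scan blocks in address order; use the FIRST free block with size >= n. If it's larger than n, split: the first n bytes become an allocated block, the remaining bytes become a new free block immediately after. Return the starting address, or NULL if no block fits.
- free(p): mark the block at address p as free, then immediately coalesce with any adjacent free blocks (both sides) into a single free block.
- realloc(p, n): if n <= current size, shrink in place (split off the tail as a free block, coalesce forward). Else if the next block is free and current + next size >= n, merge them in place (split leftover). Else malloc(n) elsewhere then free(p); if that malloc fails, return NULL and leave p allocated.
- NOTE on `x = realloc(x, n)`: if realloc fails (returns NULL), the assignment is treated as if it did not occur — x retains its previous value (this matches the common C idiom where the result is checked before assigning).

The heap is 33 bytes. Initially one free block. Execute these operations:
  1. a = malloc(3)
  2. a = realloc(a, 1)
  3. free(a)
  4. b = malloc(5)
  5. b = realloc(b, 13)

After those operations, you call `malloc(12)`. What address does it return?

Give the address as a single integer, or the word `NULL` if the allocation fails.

Op 1: a = malloc(3) -> a = 0; heap: [0-2 ALLOC][3-32 FREE]
Op 2: a = realloc(a, 1) -> a = 0; heap: [0-0 ALLOC][1-32 FREE]
Op 3: free(a) -> (freed a); heap: [0-32 FREE]
Op 4: b = malloc(5) -> b = 0; heap: [0-4 ALLOC][5-32 FREE]
Op 5: b = realloc(b, 13) -> b = 0; heap: [0-12 ALLOC][13-32 FREE]
malloc(12): first-fit scan over [0-12 ALLOC][13-32 FREE] -> 13

Answer: 13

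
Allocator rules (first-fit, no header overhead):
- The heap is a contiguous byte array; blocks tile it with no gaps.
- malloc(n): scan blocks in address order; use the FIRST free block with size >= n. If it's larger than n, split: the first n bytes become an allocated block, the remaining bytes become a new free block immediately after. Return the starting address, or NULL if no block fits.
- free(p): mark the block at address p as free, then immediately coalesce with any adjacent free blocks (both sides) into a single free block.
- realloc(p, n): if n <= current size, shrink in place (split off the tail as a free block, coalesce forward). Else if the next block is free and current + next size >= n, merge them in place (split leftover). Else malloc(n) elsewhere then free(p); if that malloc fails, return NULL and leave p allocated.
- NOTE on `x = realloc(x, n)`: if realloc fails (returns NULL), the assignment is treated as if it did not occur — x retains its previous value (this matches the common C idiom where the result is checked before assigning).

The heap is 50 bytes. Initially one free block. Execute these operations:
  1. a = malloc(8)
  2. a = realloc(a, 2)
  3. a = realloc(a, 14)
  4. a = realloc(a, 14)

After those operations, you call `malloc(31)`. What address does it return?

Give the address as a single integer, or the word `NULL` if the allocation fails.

Answer: 14

Derivation:
Op 1: a = malloc(8) -> a = 0; heap: [0-7 ALLOC][8-49 FREE]
Op 2: a = realloc(a, 2) -> a = 0; heap: [0-1 ALLOC][2-49 FREE]
Op 3: a = realloc(a, 14) -> a = 0; heap: [0-13 ALLOC][14-49 FREE]
Op 4: a = realloc(a, 14) -> a = 0; heap: [0-13 ALLOC][14-49 FREE]
malloc(31): first-fit scan over [0-13 ALLOC][14-49 FREE] -> 14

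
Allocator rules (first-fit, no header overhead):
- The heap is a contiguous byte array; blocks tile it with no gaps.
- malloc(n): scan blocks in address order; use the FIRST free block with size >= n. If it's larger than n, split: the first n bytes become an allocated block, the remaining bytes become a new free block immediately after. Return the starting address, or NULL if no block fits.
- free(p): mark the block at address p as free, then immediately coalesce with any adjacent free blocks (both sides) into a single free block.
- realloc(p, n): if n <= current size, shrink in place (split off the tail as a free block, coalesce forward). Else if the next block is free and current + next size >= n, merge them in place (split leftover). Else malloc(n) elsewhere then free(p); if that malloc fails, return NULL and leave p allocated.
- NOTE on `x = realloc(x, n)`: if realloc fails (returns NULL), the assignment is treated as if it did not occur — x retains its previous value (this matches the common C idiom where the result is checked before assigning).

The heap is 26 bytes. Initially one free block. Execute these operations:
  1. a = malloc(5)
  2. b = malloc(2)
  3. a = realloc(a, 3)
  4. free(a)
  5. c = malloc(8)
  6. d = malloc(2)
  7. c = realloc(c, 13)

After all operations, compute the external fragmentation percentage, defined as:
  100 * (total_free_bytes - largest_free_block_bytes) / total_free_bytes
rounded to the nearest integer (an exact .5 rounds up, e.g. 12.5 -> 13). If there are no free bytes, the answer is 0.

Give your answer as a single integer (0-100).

Answer: 33

Derivation:
Op 1: a = malloc(5) -> a = 0; heap: [0-4 ALLOC][5-25 FREE]
Op 2: b = malloc(2) -> b = 5; heap: [0-4 ALLOC][5-6 ALLOC][7-25 FREE]
Op 3: a = realloc(a, 3) -> a = 0; heap: [0-2 ALLOC][3-4 FREE][5-6 ALLOC][7-25 FREE]
Op 4: free(a) -> (freed a); heap: [0-4 FREE][5-6 ALLOC][7-25 FREE]
Op 5: c = malloc(8) -> c = 7; heap: [0-4 FREE][5-6 ALLOC][7-14 ALLOC][15-25 FREE]
Op 6: d = malloc(2) -> d = 0; heap: [0-1 ALLOC][2-4 FREE][5-6 ALLOC][7-14 ALLOC][15-25 FREE]
Op 7: c = realloc(c, 13) -> c = 7; heap: [0-1 ALLOC][2-4 FREE][5-6 ALLOC][7-19 ALLOC][20-25 FREE]
Free blocks: [3 6] total_free=9 largest=6 -> 100*(9-6)/9 = 300/9 ≈ 33.333 -> rounds to 33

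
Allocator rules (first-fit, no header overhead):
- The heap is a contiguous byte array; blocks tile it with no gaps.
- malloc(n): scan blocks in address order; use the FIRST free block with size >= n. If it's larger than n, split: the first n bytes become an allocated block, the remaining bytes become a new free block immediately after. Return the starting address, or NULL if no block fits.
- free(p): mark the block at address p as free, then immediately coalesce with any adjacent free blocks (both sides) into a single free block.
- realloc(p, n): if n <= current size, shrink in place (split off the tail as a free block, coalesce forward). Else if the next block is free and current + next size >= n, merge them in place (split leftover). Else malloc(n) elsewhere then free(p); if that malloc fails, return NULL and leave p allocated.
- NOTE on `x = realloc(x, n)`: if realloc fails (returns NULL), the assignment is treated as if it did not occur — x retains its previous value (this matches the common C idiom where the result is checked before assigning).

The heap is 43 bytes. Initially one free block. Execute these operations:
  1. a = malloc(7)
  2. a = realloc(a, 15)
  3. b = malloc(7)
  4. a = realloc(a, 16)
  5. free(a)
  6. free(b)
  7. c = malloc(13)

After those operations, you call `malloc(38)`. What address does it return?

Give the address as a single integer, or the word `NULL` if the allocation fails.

Answer: NULL

Derivation:
Op 1: a = malloc(7) -> a = 0; heap: [0-6 ALLOC][7-42 FREE]
Op 2: a = realloc(a, 15) -> a = 0; heap: [0-14 ALLOC][15-42 FREE]
Op 3: b = malloc(7) -> b = 15; heap: [0-14 ALLOC][15-21 ALLOC][22-42 FREE]
Op 4: a = realloc(a, 16) -> a = 22; heap: [0-14 FREE][15-21 ALLOC][22-37 ALLOC][38-42 FREE]
Op 5: free(a) -> (freed a); heap: [0-14 FREE][15-21 ALLOC][22-42 FREE]
Op 6: free(b) -> (freed b); heap: [0-42 FREE]
Op 7: c = malloc(13) -> c = 0; heap: [0-12 ALLOC][13-42 FREE]
malloc(38): first-fit scan over [0-12 ALLOC][13-42 FREE] -> NULL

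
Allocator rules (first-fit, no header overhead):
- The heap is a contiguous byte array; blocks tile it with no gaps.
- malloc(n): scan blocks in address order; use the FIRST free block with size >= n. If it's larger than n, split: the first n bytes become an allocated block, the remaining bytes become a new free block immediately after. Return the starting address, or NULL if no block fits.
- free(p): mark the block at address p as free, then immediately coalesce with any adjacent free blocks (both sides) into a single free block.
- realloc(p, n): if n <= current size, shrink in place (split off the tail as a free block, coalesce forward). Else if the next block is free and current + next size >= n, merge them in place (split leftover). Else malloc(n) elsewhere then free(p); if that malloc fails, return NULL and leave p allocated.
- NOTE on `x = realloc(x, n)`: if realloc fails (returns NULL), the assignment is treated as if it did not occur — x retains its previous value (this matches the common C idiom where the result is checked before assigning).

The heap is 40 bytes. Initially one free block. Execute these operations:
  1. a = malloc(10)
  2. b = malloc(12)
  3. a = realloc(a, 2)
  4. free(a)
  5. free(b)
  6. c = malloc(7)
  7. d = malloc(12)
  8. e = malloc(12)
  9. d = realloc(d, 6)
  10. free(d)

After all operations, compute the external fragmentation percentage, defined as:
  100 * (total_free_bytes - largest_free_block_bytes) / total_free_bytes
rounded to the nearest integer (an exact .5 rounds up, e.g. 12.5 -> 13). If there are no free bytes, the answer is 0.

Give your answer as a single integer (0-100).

Answer: 43

Derivation:
Op 1: a = malloc(10) -> a = 0; heap: [0-9 ALLOC][10-39 FREE]
Op 2: b = malloc(12) -> b = 10; heap: [0-9 ALLOC][10-21 ALLOC][22-39 FREE]
Op 3: a = realloc(a, 2) -> a = 0; heap: [0-1 ALLOC][2-9 FREE][10-21 ALLOC][22-39 FREE]
Op 4: free(a) -> (freed a); heap: [0-9 FREE][10-21 ALLOC][22-39 FREE]
Op 5: free(b) -> (freed b); heap: [0-39 FREE]
Op 6: c = malloc(7) -> c = 0; heap: [0-6 ALLOC][7-39 FREE]
Op 7: d = malloc(12) -> d = 7; heap: [0-6 ALLOC][7-18 ALLOC][19-39 FREE]
Op 8: e = malloc(12) -> e = 19; heap: [0-6 ALLOC][7-18 ALLOC][19-30 ALLOC][31-39 FREE]
Op 9: d = realloc(d, 6) -> d = 7; heap: [0-6 ALLOC][7-12 ALLOC][13-18 FREE][19-30 ALLOC][31-39 FREE]
Op 10: free(d) -> (freed d); heap: [0-6 ALLOC][7-18 FREE][19-30 ALLOC][31-39 FREE]
Free blocks: [12 9] total_free=21 largest=12 -> 100*(21-12)/21 = 900/21 ≈ 42.857 -> rounds to 43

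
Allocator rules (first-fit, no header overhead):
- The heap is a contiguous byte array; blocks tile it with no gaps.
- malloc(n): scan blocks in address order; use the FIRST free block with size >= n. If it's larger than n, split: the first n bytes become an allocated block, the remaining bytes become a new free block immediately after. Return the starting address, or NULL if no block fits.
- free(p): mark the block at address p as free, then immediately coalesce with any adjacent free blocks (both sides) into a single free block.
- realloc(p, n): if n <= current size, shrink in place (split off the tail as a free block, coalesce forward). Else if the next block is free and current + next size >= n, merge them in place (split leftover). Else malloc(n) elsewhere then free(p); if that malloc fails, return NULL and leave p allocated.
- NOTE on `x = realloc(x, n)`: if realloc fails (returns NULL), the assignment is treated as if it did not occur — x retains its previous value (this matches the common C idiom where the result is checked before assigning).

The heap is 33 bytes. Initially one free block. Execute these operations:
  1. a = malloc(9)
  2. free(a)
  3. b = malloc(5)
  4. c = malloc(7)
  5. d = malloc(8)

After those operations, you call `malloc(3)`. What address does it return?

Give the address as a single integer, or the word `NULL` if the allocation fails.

Answer: 20

Derivation:
Op 1: a = malloc(9) -> a = 0; heap: [0-8 ALLOC][9-32 FREE]
Op 2: free(a) -> (freed a); heap: [0-32 FREE]
Op 3: b = malloc(5) -> b = 0; heap: [0-4 ALLOC][5-32 FREE]
Op 4: c = malloc(7) -> c = 5; heap: [0-4 ALLOC][5-11 ALLOC][12-32 FREE]
Op 5: d = malloc(8) -> d = 12; heap: [0-4 ALLOC][5-11 ALLOC][12-19 ALLOC][20-32 FREE]
malloc(3): first-fit scan over [0-4 ALLOC][5-11 ALLOC][12-19 ALLOC][20-32 FREE] -> 20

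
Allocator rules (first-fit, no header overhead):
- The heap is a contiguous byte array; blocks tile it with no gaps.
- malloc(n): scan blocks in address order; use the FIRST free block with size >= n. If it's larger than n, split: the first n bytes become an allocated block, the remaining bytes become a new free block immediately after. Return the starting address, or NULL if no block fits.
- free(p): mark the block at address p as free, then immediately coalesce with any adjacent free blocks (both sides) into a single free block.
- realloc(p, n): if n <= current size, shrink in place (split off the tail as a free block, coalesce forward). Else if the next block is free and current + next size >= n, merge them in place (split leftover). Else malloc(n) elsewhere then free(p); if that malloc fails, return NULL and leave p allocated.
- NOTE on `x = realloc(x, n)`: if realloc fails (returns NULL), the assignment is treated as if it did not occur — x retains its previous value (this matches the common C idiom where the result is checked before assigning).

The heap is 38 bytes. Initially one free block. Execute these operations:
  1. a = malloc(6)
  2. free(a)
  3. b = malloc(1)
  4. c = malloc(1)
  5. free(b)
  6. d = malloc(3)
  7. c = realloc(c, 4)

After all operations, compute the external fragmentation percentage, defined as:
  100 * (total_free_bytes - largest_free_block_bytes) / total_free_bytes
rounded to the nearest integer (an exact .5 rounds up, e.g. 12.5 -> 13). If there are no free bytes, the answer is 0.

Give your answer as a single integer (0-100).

Op 1: a = malloc(6) -> a = 0; heap: [0-5 ALLOC][6-37 FREE]
Op 2: free(a) -> (freed a); heap: [0-37 FREE]
Op 3: b = malloc(1) -> b = 0; heap: [0-0 ALLOC][1-37 FREE]
Op 4: c = malloc(1) -> c = 1; heap: [0-0 ALLOC][1-1 ALLOC][2-37 FREE]
Op 5: free(b) -> (freed b); heap: [0-0 FREE][1-1 ALLOC][2-37 FREE]
Op 6: d = malloc(3) -> d = 2; heap: [0-0 FREE][1-1 ALLOC][2-4 ALLOC][5-37 FREE]
Op 7: c = realloc(c, 4) -> c = 5; heap: [0-1 FREE][2-4 ALLOC][5-8 ALLOC][9-37 FREE]
Free blocks: [2 29] total_free=31 largest=29 -> 100*(31-29)/31 = 200/31 ≈ 6.452 -> rounds to 6

Answer: 6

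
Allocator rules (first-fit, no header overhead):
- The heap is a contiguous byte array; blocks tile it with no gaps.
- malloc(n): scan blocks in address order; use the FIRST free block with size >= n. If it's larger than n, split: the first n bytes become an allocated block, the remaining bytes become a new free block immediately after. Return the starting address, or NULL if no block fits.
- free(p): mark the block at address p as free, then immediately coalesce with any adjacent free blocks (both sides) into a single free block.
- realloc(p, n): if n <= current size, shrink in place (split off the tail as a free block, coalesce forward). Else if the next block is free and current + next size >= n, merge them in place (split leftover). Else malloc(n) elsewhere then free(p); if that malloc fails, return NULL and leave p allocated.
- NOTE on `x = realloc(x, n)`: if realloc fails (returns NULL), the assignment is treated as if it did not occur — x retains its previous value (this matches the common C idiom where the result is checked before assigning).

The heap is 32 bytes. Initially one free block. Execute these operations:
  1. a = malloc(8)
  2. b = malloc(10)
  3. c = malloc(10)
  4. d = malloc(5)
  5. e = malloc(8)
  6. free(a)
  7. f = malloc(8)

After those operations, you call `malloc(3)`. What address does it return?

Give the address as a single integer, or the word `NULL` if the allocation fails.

Op 1: a = malloc(8) -> a = 0; heap: [0-7 ALLOC][8-31 FREE]
Op 2: b = malloc(10) -> b = 8; heap: [0-7 ALLOC][8-17 ALLOC][18-31 FREE]
Op 3: c = malloc(10) -> c = 18; heap: [0-7 ALLOC][8-17 ALLOC][18-27 ALLOC][28-31 FREE]
Op 4: d = malloc(5) -> d = NULL; heap: [0-7 ALLOC][8-17 ALLOC][18-27 ALLOC][28-31 FREE]
Op 5: e = malloc(8) -> e = NULL; heap: [0-7 ALLOC][8-17 ALLOC][18-27 ALLOC][28-31 FREE]
Op 6: free(a) -> (freed a); heap: [0-7 FREE][8-17 ALLOC][18-27 ALLOC][28-31 FREE]
Op 7: f = malloc(8) -> f = 0; heap: [0-7 ALLOC][8-17 ALLOC][18-27 ALLOC][28-31 FREE]
malloc(3): first-fit scan over [0-7 ALLOC][8-17 ALLOC][18-27 ALLOC][28-31 FREE] -> 28

Answer: 28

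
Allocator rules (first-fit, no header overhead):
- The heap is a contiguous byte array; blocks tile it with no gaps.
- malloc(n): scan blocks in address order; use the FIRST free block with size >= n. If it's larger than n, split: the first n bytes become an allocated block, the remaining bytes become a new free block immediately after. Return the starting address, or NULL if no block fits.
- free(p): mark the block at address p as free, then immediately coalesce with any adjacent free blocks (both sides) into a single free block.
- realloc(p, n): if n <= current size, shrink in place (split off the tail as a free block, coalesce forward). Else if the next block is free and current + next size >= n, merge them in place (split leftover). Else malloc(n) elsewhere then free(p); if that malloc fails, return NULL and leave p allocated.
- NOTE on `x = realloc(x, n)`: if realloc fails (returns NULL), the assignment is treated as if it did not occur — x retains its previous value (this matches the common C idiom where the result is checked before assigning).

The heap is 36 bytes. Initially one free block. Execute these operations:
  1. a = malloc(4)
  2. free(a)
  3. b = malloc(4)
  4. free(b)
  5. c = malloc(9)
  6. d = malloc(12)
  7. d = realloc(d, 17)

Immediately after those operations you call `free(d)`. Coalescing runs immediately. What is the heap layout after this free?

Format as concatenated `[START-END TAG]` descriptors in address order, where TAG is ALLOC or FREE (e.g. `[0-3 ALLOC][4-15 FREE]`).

Answer: [0-8 ALLOC][9-35 FREE]

Derivation:
Op 1: a = malloc(4) -> a = 0; heap: [0-3 ALLOC][4-35 FREE]
Op 2: free(a) -> (freed a); heap: [0-35 FREE]
Op 3: b = malloc(4) -> b = 0; heap: [0-3 ALLOC][4-35 FREE]
Op 4: free(b) -> (freed b); heap: [0-35 FREE]
Op 5: c = malloc(9) -> c = 0; heap: [0-8 ALLOC][9-35 FREE]
Op 6: d = malloc(12) -> d = 9; heap: [0-8 ALLOC][9-20 ALLOC][21-35 FREE]
Op 7: d = realloc(d, 17) -> d = 9; heap: [0-8 ALLOC][9-25 ALLOC][26-35 FREE]
free(d): d = 9 -> block [9-25 ALLOC]; mark free, coalesce with adjacent free neighbors -> [0-8 ALLOC][9-35 FREE]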